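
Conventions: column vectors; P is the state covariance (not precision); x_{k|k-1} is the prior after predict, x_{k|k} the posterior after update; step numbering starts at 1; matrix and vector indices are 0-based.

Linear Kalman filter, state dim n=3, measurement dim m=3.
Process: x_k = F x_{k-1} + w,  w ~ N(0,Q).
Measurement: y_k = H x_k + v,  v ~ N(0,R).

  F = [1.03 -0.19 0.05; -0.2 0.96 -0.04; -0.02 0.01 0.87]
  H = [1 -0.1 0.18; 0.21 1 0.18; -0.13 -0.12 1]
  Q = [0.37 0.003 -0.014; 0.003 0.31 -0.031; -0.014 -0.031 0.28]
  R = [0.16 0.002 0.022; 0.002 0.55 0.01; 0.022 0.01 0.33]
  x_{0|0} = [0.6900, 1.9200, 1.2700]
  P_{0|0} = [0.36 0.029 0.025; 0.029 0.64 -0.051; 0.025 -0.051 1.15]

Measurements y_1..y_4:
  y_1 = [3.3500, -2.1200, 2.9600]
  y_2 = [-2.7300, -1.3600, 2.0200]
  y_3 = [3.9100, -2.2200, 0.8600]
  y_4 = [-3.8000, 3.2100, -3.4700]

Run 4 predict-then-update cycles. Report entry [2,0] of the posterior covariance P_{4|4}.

step 1: x^-=[0.4094, 1.6544, 1.1103]  P^-=[0.7701 -0.1645 0.0586; -0.1645 0.9092 -0.1110; 0.0586 -0.1110 1.1489]  S=[1.0344 -0.0563 0.2279; -0.0563 1.4258 0.0146; 0.2279 0.0146 1.5112]  K=[0.8026 0.0385 -0.1358; -0.2108 0.5922 -0.1054; 0.1066 0.0724 0.7472]  nu=[2.9062, -4.0602, 2.1014]  x^+=[2.3002, -1.5843, 2.6963]  P^+=[0.1271 -0.0034 -0.0107; -0.0034 0.3241 0.0050; -0.0107 0.0050 0.2489]
step 2: x^-=[2.8051, -2.0888, 2.2839]  P^-=[0.5173 -0.0854 -0.0168; -0.0854 0.6149 -0.0300; -0.0168 -0.0300 0.4689]  S=[0.7107 -0.0278 0.0429; -0.0278 1.1549 -0.0127; 0.0429 -0.0127 0.8254]  K=[0.7446 0.0340 -0.1276; -0.1887 0.5066 -0.0946; 0.0668 0.0520 0.5724]  nu=[-6.1550, -0.2713, -0.1499]  x^+=[-1.7681, -1.0503, 1.7729]  P^+=[0.1179 -0.0039 -0.0105; -0.0039 0.2777 0.0025; -0.0105 0.0025 0.1898]
step 3: x^-=[-1.5329, -0.7256, 1.5672]  P^-=[0.5060 -0.0757 -0.0186; -0.0757 0.5721 -0.0305; -0.0186 -0.0305 0.4242]  S=[0.6950 -0.0183 0.0331; -0.0183 1.1140 -0.0177; 0.0331 -0.0177 0.7807]  K=[0.7411 0.0346 -0.1271; -0.1817 0.4899 -0.0956; 0.0626 0.0474 0.5495]  nu=[5.0883, -1.4546, -0.9936]  x^+=[2.3138, -2.2676, 1.2707]  P^+=[0.1174 -0.0035 -0.0104; -0.0035 0.2686 0.0011; -0.0104 0.0011 0.1820]
step 4: x^-=[2.8776, -2.6905, 1.0366]  P^-=[0.5050 -0.0736 -0.0186; -0.0736 0.5637 -0.0315; -0.0186 -0.0315 0.4182]  S=[0.6933 -0.0159 0.0319; -0.0159 1.1059 -0.0190; 0.0319 -0.0190 0.7749]  K=[0.7408 0.0348 -0.1270; -0.1800 0.4864 -0.0962; 0.0622 0.0464 0.5462]  nu=[-7.1332, 5.1096, -4.4554]  x^+=[-1.6628, 1.5071, -1.6037]  P^+=[0.1173 -0.0034 -0.0104; -0.0034 0.2668 0.0007; -0.0104 0.0007 0.1808]

P_post[2,0] = -0.0104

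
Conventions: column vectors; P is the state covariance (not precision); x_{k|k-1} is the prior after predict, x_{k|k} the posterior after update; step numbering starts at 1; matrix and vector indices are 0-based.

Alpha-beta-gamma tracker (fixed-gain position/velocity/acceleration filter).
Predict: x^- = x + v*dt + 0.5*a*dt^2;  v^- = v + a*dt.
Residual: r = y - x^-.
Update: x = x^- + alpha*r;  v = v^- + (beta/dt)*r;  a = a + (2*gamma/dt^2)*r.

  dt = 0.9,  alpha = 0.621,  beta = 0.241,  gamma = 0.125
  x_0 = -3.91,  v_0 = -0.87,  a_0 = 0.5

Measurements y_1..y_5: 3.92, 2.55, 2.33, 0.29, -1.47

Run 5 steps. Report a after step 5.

step 1: x_pred=-4.4905  r=8.4105  x^+=0.7324  v^+=1.8321  a^+=3.0958
step 2: x_pred=3.6352  r=-1.0852  x^+=2.9613  v^+=4.3278  a^+=2.7609
step 3: x_pred=7.9745  r=-5.6445  x^+=4.4693  v^+=5.3012  a^+=1.0188
step 4: x_pred=9.6529  r=-9.3629  x^+=3.8385  v^+=3.7109  a^+=-1.8710
step 5: x_pred=6.4206  r=-7.8906  x^+=1.5205  v^+=-0.0859  a^+=-4.3064

a_post = -4.3064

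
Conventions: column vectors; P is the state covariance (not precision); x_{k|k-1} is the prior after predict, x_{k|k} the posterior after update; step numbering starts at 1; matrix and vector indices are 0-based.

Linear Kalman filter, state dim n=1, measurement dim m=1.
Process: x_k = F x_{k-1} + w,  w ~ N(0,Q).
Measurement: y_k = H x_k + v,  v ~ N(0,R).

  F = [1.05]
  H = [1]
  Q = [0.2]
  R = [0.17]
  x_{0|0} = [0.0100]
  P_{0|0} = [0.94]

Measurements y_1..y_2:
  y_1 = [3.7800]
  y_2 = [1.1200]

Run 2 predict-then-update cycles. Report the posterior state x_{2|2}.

step 1: x^-=[0.0105]  P^-=[1.2364]  S=[1.4063]  K=[0.8791]  nu=[3.7695]  x^+=[3.3243]  P^+=[0.1495]
step 2: x^-=[3.4906]  P^-=[0.3648]  S=[0.5348]  K=[0.6821]  nu=[-2.3706]  x^+=[1.8736]  P^+=[0.1160]

x_post = [1.8736]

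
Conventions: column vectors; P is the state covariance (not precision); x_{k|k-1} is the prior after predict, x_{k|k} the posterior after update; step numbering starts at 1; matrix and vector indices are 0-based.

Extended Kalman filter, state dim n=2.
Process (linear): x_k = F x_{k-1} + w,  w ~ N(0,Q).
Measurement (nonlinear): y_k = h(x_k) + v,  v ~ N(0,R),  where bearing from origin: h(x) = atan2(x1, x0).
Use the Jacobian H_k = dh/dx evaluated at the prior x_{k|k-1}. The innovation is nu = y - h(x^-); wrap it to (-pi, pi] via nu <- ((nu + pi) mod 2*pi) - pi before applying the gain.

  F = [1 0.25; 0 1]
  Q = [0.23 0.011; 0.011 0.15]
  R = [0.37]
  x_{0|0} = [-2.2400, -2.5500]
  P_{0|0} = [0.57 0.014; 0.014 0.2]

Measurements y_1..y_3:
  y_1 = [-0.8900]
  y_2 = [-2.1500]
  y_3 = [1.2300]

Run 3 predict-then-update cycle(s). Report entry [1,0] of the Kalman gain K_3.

K[1,0] = -0.1628

step 1: x^-=[-2.8775, -2.5500]  P^-=[0.8195 0.0750; 0.0750 0.3500]  H_jac=[0.1725 -0.1947]  S=[0.4026]  K=[0.3149; -0.1371]  nu=[1.5265]  x^+=[-2.3969, -2.7593]  P^+=[0.7796 0.0924; 0.0924 0.3424]
step 2: x^-=[-3.0867, -2.7593]  P^-=[1.0772 0.1890; 0.1890 0.4924]  H_jac=[0.1610 -0.1801]  S=[0.4029]  K=[0.3459; -0.1446]  nu=[0.2621]  x^+=[-2.9960, -2.7972]  P^+=[1.0290 0.2091; 0.2091 0.4840]
step 3: x^-=[-3.6953, -2.7972]  P^-=[1.3938 0.3411; 0.3411 0.6340]  H_jac=[0.1302 -0.1720]  S=[0.3971]  K=[0.3093; -0.1628]  nu=[-2.5595]  x^+=[-4.4869, -2.3805]  P^+=[1.3558 0.3611; 0.3611 0.6235]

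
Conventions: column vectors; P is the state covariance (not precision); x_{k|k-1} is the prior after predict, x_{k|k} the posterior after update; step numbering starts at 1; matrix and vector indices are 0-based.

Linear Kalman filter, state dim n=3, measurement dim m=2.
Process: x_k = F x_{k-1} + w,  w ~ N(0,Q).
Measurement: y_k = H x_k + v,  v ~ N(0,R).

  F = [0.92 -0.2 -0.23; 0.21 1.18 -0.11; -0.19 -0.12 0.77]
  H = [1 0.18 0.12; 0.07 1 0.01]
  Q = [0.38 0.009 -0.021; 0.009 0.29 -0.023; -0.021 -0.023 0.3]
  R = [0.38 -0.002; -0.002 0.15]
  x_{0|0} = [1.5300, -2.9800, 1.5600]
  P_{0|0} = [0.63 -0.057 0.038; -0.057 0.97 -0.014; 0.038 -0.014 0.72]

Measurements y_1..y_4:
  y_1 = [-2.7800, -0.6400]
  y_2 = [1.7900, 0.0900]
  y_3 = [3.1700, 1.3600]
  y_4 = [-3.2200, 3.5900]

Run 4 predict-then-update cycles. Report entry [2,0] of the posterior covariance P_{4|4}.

step 1: x^-=[1.6448, -3.3667, 1.2681]  P^-=[0.9937 -0.1417 -0.2009; -0.1417 1.6508 -0.2382; -0.2009 -0.2382 0.7525]  S=[1.3285 0.1894; 0.1894 1.7808]  K=[0.7276 -0.1190; -0.0362 0.9239; -0.0974 -0.1271]  nu=[-3.9710, 2.5989]  x^+=[-1.5538, -0.8217, 1.3246]  P^+=[0.2979 -0.0390 -0.1183; -0.0390 0.1416 -0.0176; -0.1183 -0.0176 0.7064]
step 2: x^-=[-1.5699, -1.4416, 1.4137]  P^-=[0.7380 0.0324 -0.2787; 0.0324 0.4995 -0.1429; -0.2787 -0.1429 0.7677]  S=[1.0839 0.1508; 0.1508 0.6545]  K=[0.6593 -0.0277; -0.0096 0.7667; -0.1684 -0.1976]  nu=[3.4497, 1.6273]  x^+=[0.6595, -0.2271, 0.5111]  P^+=[0.2719 -0.0231 -0.1430; -0.0231 0.1169 -0.0263; -0.1430 -0.0263 0.7014]
step 3: x^-=[0.5346, -0.1857, 0.2955]  P^-=[0.7185 0.0556 -0.2925; 0.0556 0.4753 -0.1544; -0.2925 -0.1544 0.7730]  S=[1.0682 0.1668; 0.1668 0.6331]  K=[0.6505 -0.0089; -0.0032 0.7552; -0.1792 -0.2168]  nu=[2.6334, 1.5053]  x^+=[2.2344, 0.9427, -0.5027]  P^+=[0.2683 -0.0200 -0.1460; -0.0200 0.1150 -0.0289; -0.1460 -0.0289 0.6960]
step 4: x^-=[1.9827, 1.6369, -0.9247]  P^-=[0.7150 0.0595 -0.2931; 0.0595 0.4747 -0.1573; -0.2931 -0.1573 0.7711]  S=[1.0658 0.1701; 0.1701 0.6331]  K=[0.6489 -0.0059; -0.0021 0.7545; -0.1796 -0.2204]  nu=[-5.3864, 1.8236]  x^+=[-1.5232, 3.0243, -0.3595]  P^+=[0.2676 -0.0195 -0.1456; -0.0195 0.1148 -0.0294; -0.1456 -0.0294 0.6926]

P_post[2,0] = -0.1456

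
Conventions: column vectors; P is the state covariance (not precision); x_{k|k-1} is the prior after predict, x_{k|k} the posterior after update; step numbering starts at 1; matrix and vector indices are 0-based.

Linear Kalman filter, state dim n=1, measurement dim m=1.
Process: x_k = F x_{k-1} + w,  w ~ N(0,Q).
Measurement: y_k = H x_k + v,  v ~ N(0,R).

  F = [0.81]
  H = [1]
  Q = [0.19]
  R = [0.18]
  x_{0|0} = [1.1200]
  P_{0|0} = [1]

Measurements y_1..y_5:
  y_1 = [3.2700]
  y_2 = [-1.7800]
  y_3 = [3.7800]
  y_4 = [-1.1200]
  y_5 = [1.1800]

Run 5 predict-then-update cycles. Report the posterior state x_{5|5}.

step 1: x^-=[0.9072]  P^-=[0.8461]  S=[1.0261]  K=[0.8246]  nu=[2.3628]  x^+=[2.8555]  P^+=[0.1484]
step 2: x^-=[2.3130]  P^-=[0.2874]  S=[0.4674]  K=[0.6149]  nu=[-4.0930]  x^+=[-0.2037]  P^+=[0.1107]
step 3: x^-=[-0.1650]  P^-=[0.2626]  S=[0.4426]  K=[0.5933]  nu=[3.9450]  x^+=[2.1757]  P^+=[0.1068]
step 4: x^-=[1.7623]  P^-=[0.2601]  S=[0.4401]  K=[0.5910]  nu=[-2.8823]  x^+=[0.0589]  P^+=[0.1064]
step 5: x^-=[0.0477]  P^-=[0.2598]  S=[0.4398]  K=[0.5907]  nu=[1.1323]  x^+=[0.7166]  P^+=[0.1063]

x_post = [0.7166]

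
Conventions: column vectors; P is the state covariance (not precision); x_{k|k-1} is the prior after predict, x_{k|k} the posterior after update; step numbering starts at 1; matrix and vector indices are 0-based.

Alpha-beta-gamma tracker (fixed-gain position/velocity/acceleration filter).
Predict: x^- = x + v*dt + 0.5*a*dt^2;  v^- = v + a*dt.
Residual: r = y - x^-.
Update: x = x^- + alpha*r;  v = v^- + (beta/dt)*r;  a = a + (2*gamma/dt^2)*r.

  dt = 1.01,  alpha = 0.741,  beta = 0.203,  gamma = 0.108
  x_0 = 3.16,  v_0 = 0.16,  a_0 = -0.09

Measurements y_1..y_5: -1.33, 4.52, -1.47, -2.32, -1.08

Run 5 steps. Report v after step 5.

v_post = -1.8675

step 1: x_pred=3.2757  r=-4.6057  x^+=-0.1371  v^+=-0.8566  a^+=-1.0652
step 2: x_pred=-1.5456  r=6.0656  x^+=2.9490  v^+=-0.7134  a^+=0.2191
step 3: x_pred=2.3403  r=-3.8103  x^+=-0.4831  v^+=-1.2579  a^+=-0.5877
step 4: x_pred=-2.0533  r=-0.2667  x^+=-2.2509  v^+=-1.9050  a^+=-0.6441
step 5: x_pred=-4.5035  r=3.4235  x^+=-1.9667  v^+=-1.8675  a^+=0.0808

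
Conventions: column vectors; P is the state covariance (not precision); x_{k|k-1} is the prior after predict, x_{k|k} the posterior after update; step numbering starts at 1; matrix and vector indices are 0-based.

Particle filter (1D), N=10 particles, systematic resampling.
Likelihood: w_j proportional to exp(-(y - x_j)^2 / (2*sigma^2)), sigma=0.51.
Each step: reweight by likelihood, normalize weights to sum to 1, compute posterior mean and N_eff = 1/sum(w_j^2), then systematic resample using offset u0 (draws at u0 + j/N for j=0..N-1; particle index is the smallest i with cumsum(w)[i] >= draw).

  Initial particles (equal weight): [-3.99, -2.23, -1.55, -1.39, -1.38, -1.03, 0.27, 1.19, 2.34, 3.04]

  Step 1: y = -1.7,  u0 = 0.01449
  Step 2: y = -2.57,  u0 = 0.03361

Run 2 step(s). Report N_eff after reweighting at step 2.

N_eff = 3.8585

step 1: w=[0.0000, 0.1612, 0.2649, 0.2299, 0.2272, 0.1167, 0.0002, 0.0000, 0.0000, 0.0000]  mean=-1.5233  Neff=4.6681  idx=[1, 1, 2, 2, 2, 3, 3, 4, 4, 5]
step 2: w=[0.3501, 0.3501, 0.0592, 0.0592, 0.0592, 0.0301, 0.0301, 0.0287, 0.0287, 0.0046]  mean=-2.0044  Neff=3.8585  idx=[0, 0, 0, 0, 1, 1, 1, 2, 4, 6]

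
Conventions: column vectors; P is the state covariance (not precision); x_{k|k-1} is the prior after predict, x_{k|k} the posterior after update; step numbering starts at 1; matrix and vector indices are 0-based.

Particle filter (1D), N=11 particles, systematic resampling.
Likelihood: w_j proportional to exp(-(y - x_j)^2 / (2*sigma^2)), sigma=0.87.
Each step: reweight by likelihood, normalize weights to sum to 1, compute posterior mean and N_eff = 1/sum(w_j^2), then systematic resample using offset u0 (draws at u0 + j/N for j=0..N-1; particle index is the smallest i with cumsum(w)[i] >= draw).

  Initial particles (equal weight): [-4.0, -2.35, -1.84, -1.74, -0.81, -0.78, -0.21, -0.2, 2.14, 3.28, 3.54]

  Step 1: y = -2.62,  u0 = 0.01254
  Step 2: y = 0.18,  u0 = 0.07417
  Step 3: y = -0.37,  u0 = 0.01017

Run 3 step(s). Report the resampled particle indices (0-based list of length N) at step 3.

step 1: w=[0.1026, 0.3440, 0.2415, 0.2165, 0.0415, 0.0386, 0.0078, 0.0075, 0.0000, 0.0000, 0.0000]  mean=-2.1068  Neff=4.2121  idx=[0, 1, 1, 1, 1, 2, 2, 2, 3, 3, 4]
step 2: w=[0.0000, 0.0152, 0.0152, 0.0152, 0.0152, 0.0704, 0.0704, 0.0704, 0.0913, 0.0913, 0.5455]  mean=-1.2909  Neff=3.0298  idx=[5, 6, 7, 8, 9, 10, 10, 10, 10, 10, 10]
step 3: w=[0.0365, 0.0365, 0.0365, 0.0440, 0.0440, 0.1338, 0.1338, 0.1338, 0.1338, 0.1338, 0.1338]  mean=-1.0045  Neff=8.6790  idx=[0, 2, 4, 5, 6, 6, 7, 8, 9, 9, 10]

resampled_idx = [0, 2, 4, 5, 6, 6, 7, 8, 9, 9, 10]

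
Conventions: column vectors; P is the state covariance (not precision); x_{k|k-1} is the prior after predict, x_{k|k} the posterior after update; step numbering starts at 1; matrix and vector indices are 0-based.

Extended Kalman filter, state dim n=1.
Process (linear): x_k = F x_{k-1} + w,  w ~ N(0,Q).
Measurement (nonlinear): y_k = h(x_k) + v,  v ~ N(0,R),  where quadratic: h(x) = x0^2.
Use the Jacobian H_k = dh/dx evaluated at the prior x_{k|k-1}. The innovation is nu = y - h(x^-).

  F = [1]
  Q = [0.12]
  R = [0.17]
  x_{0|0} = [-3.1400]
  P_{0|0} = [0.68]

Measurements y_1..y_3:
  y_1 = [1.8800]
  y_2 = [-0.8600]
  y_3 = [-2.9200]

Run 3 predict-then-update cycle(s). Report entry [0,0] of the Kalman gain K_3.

K[0,0] = -0.4127

step 1: x^-=[-3.1400]  P^-=[0.8000]  H_jac=[-6.2800]  S=[31.7207]  K=[-0.1584]  nu=[-7.9796]  x^+=[-1.8762]  P^+=[0.0043]
step 2: x^-=[-1.8762]  P^-=[0.1243]  H_jac=[-3.7523]  S=[1.9200]  K=[-0.2429]  nu=[-4.3800]  x^+=[-0.8123]  P^+=[0.0110]
step 3: x^-=[-0.8123]  P^-=[0.1310]  H_jac=[-1.6245]  S=[0.5157]  K=[-0.4127]  nu=[-3.5798]  x^+=[0.6650]  P^+=[0.0432]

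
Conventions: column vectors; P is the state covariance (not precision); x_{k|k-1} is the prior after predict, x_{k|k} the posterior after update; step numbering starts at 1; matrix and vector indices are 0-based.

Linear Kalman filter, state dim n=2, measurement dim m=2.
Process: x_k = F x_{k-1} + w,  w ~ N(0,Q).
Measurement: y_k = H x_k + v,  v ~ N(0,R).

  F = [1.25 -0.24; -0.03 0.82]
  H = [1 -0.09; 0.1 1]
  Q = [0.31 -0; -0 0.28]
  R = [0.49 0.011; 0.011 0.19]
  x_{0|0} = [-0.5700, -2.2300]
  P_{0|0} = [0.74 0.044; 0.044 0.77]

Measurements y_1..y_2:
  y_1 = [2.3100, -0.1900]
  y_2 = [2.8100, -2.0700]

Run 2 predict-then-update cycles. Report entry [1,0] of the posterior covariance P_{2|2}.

P_post[1,0] = -0.0163

step 1: x^-=[-0.1773, -1.8115]  P^-=[1.4842 -0.1339; -0.1339 0.7962]  S=[2.0047 -0.0449; -0.0449 0.9743]  K=[0.7475 0.0494; -0.0846 0.7996]  nu=[2.3243, 1.6392]  x^+=[1.6409, -0.6974]  P^+=[0.3651 -0.0189; -0.0189 0.1529]
step 2: x^-=[2.2186, -0.6211]  P^-=[0.9006 -0.0633; -0.0633 0.3841]  S=[1.4051 0.0038; 0.0038 0.5704]  K=[0.6449 0.0427; -0.0714 0.6627]  nu=[0.5355, -1.6707]  x^+=[2.4926, -1.7665]  P^+=[0.3150 -0.0163; -0.0163 0.1268]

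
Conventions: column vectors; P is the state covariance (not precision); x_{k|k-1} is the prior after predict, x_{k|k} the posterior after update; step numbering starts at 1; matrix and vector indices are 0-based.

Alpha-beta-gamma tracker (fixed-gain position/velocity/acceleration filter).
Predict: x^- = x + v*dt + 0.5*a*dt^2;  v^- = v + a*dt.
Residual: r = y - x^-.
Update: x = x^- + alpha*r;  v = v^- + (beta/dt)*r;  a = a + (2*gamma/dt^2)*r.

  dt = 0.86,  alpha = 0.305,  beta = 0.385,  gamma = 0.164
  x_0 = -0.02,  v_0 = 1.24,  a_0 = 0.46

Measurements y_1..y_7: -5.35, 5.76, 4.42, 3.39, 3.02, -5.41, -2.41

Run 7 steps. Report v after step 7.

step 1: x_pred=1.2165  r=-6.5665  x^+=-0.7863  v^+=-1.3041  a^+=-2.4521
step 2: x_pred=-2.8146  r=8.5746  x^+=-0.1993  v^+=0.4257  a^+=1.3505
step 3: x_pred=0.6662  r=3.7538  x^+=1.8111  v^+=3.2677  a^+=3.0153
step 4: x_pred=5.7364  r=-2.3464  x^+=5.0207  v^+=4.8104  a^+=1.9747
step 5: x_pred=9.8879  r=-6.8679  x^+=7.7932  v^+=3.4341  a^+=-1.0711
step 6: x_pred=10.3504  r=-15.7604  x^+=5.5435  v^+=-4.5426  a^+=-8.0606
step 7: x_pred=-1.3440  r=-1.0660  x^+=-1.6691  v^+=-11.9519  a^+=-8.5333

v_post = -11.9519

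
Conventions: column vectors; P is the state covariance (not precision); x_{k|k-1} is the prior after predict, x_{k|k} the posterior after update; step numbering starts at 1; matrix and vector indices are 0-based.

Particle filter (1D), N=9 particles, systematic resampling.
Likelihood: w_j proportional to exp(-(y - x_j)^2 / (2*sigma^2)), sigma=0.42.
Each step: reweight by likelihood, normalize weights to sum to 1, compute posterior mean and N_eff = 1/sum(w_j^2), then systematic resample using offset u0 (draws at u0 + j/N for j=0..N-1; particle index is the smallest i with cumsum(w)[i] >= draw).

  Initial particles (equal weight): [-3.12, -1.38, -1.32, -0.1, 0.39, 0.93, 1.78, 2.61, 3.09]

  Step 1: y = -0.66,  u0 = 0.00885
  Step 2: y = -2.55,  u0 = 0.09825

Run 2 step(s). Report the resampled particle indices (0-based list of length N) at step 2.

step 1: w=[0.0000, 0.2355, 0.2978, 0.4209, 0.0450, 0.0008, 0.0000, 0.0000, 0.0000]  mean=-0.7420  Neff=3.0928  idx=[1, 1, 1, 2, 2, 3, 3, 3, 3]
step 2: w=[0.2310, 0.2310, 0.2310, 0.1536, 0.1536, 0.0000, 0.0000, 0.0000, 0.0000]  mean=-1.3616  Neff=4.8265  idx=[0, 0, 1, 1, 2, 2, 3, 4, 4]

resampled_idx = [0, 0, 1, 1, 2, 2, 3, 4, 4]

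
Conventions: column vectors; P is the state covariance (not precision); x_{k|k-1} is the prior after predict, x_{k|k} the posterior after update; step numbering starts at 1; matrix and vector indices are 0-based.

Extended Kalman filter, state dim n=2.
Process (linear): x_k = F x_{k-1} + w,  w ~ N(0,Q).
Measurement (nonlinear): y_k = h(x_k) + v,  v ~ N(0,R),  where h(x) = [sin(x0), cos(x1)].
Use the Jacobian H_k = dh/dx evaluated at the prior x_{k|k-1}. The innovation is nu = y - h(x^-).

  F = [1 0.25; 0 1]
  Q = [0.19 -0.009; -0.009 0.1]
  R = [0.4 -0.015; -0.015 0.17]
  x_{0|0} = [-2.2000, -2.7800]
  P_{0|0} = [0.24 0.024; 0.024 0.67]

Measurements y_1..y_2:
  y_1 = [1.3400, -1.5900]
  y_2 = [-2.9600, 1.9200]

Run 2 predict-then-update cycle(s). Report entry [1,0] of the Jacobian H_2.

H_jac[1,0] = 0.0000

step 1: x^-=[-2.8950, -2.7800]  P^-=[0.4839 0.1825; 0.1825 0.7700]  H_jac=[-0.9697 0.0000; 0.0000 0.3538]  S=[0.8550 -0.0776; -0.0776 0.2664]  K=[-0.5411 0.0847; -0.1173 0.9885]  nu=[1.5841, -0.6547]  x^+=[-3.8076, -3.6129]  P^+=[0.2245 0.0637; 0.0637 0.4800]
step 2: x^-=[-4.7108, -3.6129]  P^-=[0.4763 0.1747; 0.1747 0.5800]  H_jac=[-0.0015 0.0000; 0.0000 -0.4540]  S=[0.4000 -0.0149; -0.0149 0.2896]  K=[-0.0121 -0.2745; -0.0346 -0.9112]  nu=[-3.9600, 2.8110]  x^+=[-5.4347, -6.0374]  P^+=[0.4546 0.1024; 0.1024 0.3400]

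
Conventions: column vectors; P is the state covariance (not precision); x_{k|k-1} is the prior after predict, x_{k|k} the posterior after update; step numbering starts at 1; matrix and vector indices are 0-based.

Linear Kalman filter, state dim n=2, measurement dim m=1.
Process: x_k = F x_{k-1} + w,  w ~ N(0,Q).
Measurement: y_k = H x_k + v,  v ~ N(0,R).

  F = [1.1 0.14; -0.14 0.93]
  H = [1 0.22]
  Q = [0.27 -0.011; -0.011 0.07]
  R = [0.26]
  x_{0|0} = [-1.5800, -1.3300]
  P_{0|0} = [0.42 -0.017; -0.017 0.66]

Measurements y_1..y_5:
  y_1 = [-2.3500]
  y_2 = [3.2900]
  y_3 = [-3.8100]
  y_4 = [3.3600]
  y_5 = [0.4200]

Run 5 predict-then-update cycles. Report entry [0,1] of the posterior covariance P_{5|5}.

step 1: x^-=[-1.9242, -1.0157]  P^-=[0.7859 -0.0068; -0.0068 0.6535]  S=[1.0745]  K=[0.7300; 0.1275]  nu=[-0.2023]  x^+=[-2.0719, -1.0415]  P^+=[0.2133 -0.1068; -0.1068 0.6360]
step 2: x^-=[-2.4249, -0.6785]  P^-=[0.5077 -0.0682; -0.0682 0.6521]  S=[0.7692]  K=[0.6405; 0.0979]  nu=[5.8642]  x^+=[1.3309, -0.1047]  P^+=[0.1921 -0.1164; -0.1164 0.6447]
step 3: x^-=[1.4493, -0.2837]  P^-=[0.4793 -0.0734; -0.0734 0.6617]  S=[0.7390]  K=[0.6267; 0.0976]  nu=[-5.1969]  x^+=[-1.8075, -0.7910]  P^+=[0.1890 -0.1186; -0.1186 0.6547]
step 4: x^-=[-2.0990, -0.4826]  P^-=[0.4750 -0.0739; -0.0739 0.6708]  S=[0.7350]  K=[0.6242; 0.1002]  nu=[5.5652]  x^+=[1.3748, 0.0752]  P^+=[0.1887 -0.1199; -0.1199 0.6634]
step 5: x^-=[1.5228, -0.1226]  P^-=[0.4744 -0.0740; -0.0740 0.6787]  S=[0.7347]  K=[0.6235; 0.1025]  nu=[-1.0758]  x^+=[0.8520, -0.2329]  P^+=[0.1887 -0.1210; -0.1210 0.6710]

P_post[0,1] = -0.1210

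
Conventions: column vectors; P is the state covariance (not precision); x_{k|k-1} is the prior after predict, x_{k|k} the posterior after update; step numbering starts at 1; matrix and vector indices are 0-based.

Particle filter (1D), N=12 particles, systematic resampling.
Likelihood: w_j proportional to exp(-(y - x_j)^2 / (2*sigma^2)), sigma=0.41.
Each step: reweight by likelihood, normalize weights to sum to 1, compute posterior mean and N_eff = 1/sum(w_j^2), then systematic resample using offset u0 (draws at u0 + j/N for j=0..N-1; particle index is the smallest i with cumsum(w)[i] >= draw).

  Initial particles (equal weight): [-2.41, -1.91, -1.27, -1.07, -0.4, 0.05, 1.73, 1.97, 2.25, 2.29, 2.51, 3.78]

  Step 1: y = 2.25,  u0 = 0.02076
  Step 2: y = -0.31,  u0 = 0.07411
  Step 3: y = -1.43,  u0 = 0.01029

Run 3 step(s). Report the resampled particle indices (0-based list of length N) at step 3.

resampled_idx = [0, 1, 1, 2, 3, 4, 5, 6, 7, 8, 9, 10]

step 1: w=[0.0000, 0.0000, 0.0000, 0.0000, 0.0000, 0.0000, 0.1104, 0.1954, 0.2467, 0.2455, 0.2018, 0.0002]  mean=2.2005  Neff=4.7121  idx=[6, 6, 7, 7, 8, 8, 8, 9, 9, 9, 10, 10]
step 2: w=[0.4772, 0.4772, 0.0218, 0.0218, 0.0004, 0.0004, 0.0004, 0.0002, 0.0002, 0.0002, 0.0000, 0.0000]  mean=1.7415  Neff=2.1906  idx=[0, 0, 0, 0, 0, 1, 1, 1, 1, 1, 1, 3]
step 3: w=[0.0908, 0.0908, 0.0908, 0.0908, 0.0908, 0.0908, 0.0908, 0.0908, 0.0908, 0.0908, 0.0908, 0.0008]  mean=1.7302  Neff=11.0184  idx=[0, 1, 1, 2, 3, 4, 5, 6, 7, 8, 9, 10]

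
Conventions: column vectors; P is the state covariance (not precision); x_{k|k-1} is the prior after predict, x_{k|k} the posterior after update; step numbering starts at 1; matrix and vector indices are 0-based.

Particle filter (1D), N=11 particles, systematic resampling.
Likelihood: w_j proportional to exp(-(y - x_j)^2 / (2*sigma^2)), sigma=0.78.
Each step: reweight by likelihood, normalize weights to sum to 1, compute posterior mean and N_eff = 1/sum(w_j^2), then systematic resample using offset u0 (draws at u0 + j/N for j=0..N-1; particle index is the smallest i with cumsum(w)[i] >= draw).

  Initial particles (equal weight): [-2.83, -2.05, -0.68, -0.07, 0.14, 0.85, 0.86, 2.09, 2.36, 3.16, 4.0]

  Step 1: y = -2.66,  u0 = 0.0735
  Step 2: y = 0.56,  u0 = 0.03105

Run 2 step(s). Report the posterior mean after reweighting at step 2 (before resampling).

step 1: w=[0.5553, 0.4188, 0.0227, 0.0023, 0.0009, 0.0000, 0.0000, 0.0000, 0.0000, 0.0000, 0.0000]  mean=-2.4454  Neff=2.0651  idx=[0, 0, 0, 0, 0, 0, 1, 1, 1, 1, 2]
step 2: w=[0.0003, 0.0003, 0.0003, 0.0003, 0.0003, 0.0003, 0.0124, 0.0124, 0.0124, 0.0124, 0.9487]  mean=-0.7516  Neff=1.1104  idx=[8, 10, 10, 10, 10, 10, 10, 10, 10, 10, 10]

post_mean = -0.7516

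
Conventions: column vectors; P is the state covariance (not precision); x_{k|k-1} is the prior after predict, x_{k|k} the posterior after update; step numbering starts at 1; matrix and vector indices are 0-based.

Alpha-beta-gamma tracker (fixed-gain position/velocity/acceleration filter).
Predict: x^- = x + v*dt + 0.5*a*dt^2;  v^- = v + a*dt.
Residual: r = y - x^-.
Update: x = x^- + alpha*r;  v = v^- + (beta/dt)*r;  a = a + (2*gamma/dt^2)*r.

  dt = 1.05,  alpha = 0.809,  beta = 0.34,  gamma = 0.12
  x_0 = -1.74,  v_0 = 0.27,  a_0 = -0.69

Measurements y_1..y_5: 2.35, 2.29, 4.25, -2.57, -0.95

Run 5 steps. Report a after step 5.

a_post = -1.1020

step 1: x_pred=-1.8369  r=4.1869  x^+=1.5503  v^+=0.9012  a^+=0.2214
step 2: x_pred=2.6187  r=-0.3287  x^+=2.3528  v^+=1.0273  a^+=0.1499
step 3: x_pred=3.5141  r=0.7359  x^+=4.1094  v^+=1.4230  a^+=0.3101
step 4: x_pred=5.7745  r=-8.3445  x^+=-0.9762  v^+=-0.9535  a^+=-1.5064
step 5: x_pred=-2.8077  r=1.8577  x^+=-1.3048  v^+=-1.9336  a^+=-1.1020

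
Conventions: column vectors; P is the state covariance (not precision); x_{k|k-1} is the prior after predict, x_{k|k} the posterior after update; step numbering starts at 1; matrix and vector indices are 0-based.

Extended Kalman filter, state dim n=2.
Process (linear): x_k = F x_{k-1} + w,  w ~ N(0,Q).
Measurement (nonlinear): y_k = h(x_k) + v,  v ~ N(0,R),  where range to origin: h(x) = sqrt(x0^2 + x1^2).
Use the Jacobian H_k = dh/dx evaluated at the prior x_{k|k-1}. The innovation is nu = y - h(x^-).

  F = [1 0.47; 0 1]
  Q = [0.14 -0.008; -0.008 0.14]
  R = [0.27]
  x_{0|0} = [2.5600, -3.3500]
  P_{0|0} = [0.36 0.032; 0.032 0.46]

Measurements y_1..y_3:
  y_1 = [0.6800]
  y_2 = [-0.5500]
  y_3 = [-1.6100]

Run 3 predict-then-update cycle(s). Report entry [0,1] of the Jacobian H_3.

step 1: x^-=[0.9855, -3.3500]  P^-=[0.6317 0.2402; 0.2402 0.6000]  H_jac=[0.2822 -0.9593]  S=[0.7425]  K=[-0.0703; -0.6840]  nu=[-2.8119]  x^+=[1.1830, -1.4267]  P^+=[0.6280 0.2045; 0.2045 0.2527]
step 2: x^-=[0.5125, -1.4267]  P^-=[1.0161 0.3153; 0.3153 0.3927]  H_jac=[0.3381 -0.9411]  S=[0.5333]  K=[0.0877; -0.4931]  nu=[-2.0660]  x^+=[0.3312, -0.4080]  P^+=[1.0120 0.3383; 0.3383 0.2630]
step 3: x^-=[0.1395, -0.4080]  P^-=[1.5281 0.4540; 0.4540 0.4030]  H_jac=[0.3234 -0.9463]  S=[0.5128]  K=[0.1261; -0.4573]  nu=[-2.0412]  x^+=[-0.1180, 0.5254]  P^+=[1.5200 0.4835; 0.4835 0.2958]

H_jac[0,1] = -0.9463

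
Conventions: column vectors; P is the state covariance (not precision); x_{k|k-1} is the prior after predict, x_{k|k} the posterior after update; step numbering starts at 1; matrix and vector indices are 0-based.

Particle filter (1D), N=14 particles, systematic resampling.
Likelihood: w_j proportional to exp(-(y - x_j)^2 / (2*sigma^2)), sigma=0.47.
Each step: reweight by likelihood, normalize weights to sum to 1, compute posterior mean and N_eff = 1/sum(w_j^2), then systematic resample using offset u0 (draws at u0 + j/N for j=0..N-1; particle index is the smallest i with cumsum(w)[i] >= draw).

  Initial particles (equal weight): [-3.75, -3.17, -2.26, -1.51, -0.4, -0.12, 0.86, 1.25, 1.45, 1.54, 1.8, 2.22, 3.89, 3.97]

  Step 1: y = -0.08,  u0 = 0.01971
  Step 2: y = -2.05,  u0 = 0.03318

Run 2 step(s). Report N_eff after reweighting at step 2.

step 1: w=[0.0000, 0.0000, 0.0000, 0.0050, 0.4045, 0.5081, 0.0690, 0.0093, 0.0025, 0.0013, 0.0002, 0.0000, 0.0000, 0.0000]  mean=-0.1533  Neff=2.3436  idx=[4, 4, 4, 4, 4, 4, 5, 5, 5, 5, 5, 5, 5, 6]
step 2: w=[0.1487, 0.1487, 0.1487, 0.1487, 0.1487, 0.1487, 0.0154, 0.0154, 0.0154, 0.0154, 0.0154, 0.0154, 0.0154, 0.0000]  mean=-0.3699  Neff=7.4424  idx=[0, 0, 1, 1, 2, 2, 3, 3, 4, 4, 5, 5, 5, 10]

N_eff = 7.4424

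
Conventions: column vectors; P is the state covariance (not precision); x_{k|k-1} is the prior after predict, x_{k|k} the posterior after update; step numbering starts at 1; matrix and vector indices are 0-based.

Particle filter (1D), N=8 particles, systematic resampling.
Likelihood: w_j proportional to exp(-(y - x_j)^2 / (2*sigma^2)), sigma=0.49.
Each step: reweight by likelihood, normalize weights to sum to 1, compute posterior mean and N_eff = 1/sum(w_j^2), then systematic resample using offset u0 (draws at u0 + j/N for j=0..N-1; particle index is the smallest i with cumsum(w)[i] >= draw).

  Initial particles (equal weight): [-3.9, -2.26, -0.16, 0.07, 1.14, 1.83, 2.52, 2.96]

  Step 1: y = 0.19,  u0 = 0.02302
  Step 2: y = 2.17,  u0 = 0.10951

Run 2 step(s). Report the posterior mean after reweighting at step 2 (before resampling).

step 1: w=[0.0000, 0.0000, 0.4074, 0.5103, 0.0803, 0.0019, 0.0000, 0.0000]  mean=0.0656  Neff=2.3101  idx=[2, 2, 2, 2, 3, 3, 3, 3]
step 2: w=[0.0267, 0.0267, 0.0267, 0.0267, 0.2233, 0.2233, 0.2233, 0.2233]  mean=0.0454  Neff=4.9449  idx=[4, 4, 5, 5, 6, 6, 7, 7]

post_mean = 0.0454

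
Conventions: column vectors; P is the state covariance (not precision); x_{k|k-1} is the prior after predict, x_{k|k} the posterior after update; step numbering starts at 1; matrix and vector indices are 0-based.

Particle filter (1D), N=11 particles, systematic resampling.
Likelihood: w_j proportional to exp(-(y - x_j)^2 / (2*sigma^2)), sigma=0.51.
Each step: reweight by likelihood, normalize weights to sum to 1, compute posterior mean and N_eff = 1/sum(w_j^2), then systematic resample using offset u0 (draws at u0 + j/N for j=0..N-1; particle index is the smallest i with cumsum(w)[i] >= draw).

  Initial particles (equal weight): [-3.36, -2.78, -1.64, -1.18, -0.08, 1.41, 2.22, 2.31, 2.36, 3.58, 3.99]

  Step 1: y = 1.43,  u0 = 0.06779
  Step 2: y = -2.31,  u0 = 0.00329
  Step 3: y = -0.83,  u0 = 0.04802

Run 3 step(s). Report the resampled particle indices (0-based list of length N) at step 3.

step 1: w=[0.0000, 0.0000, 0.0000, 0.0000, 0.0072, 0.5781, 0.1743, 0.1306, 0.1097, 0.0001, 0.0000]  mean=1.7623  Neff=2.5398  idx=[5, 5, 5, 5, 5, 5, 6, 6, 7, 7, 8]
step 2: w=[0.1667, 0.1667, 0.1667, 0.1667, 0.1667, 0.1667, 0.0000, 0.0000, 0.0000, 0.0000, 0.0000]  mean=1.4100  Neff=6.0000  idx=[0, 0, 1, 1, 2, 2, 3, 3, 4, 4, 5]
step 3: w=[0.0909, 0.0909, 0.0909, 0.0909, 0.0909, 0.0909, 0.0909, 0.0909, 0.0909, 0.0909, 0.0909]  mean=1.4100  Neff=11.0000  idx=[0, 1, 2, 3, 4, 5, 6, 7, 8, 9, 10]

resampled_idx = [0, 1, 2, 3, 4, 5, 6, 7, 8, 9, 10]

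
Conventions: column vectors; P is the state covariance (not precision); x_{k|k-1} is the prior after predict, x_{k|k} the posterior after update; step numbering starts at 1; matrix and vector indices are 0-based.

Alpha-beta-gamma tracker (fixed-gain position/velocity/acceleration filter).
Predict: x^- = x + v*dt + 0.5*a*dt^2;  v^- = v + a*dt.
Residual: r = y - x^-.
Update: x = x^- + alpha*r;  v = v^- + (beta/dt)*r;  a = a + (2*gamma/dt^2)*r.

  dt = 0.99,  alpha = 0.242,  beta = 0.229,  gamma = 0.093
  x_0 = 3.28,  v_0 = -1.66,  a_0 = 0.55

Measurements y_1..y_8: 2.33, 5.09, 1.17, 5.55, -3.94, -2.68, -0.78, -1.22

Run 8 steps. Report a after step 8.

step 1: x_pred=1.9061  r=0.4239  x^+=2.0087  v^+=-1.0175  a^+=0.6304
step 2: x_pred=1.3104  r=3.7796  x^+=2.2250  v^+=0.4810  a^+=1.3477
step 3: x_pred=3.3616  r=-2.1916  x^+=2.8313  v^+=1.3083  a^+=0.9318
step 4: x_pred=4.5831  r=0.9669  x^+=4.8171  v^+=2.4544  a^+=1.1153
step 5: x_pred=7.7935  r=-11.7335  x^+=4.9540  v^+=0.8444  a^+=-1.1114
step 6: x_pred=5.2453  r=-7.9253  x^+=3.3274  v^+=-2.0891  a^+=-2.6155
step 7: x_pred=-0.0225  r=-0.7575  x^+=-0.2058  v^+=-4.8536  a^+=-2.7592
step 8: x_pred=-6.3631  r=5.1431  x^+=-5.1185  v^+=-6.3956  a^+=-1.7832

a_post = -1.7832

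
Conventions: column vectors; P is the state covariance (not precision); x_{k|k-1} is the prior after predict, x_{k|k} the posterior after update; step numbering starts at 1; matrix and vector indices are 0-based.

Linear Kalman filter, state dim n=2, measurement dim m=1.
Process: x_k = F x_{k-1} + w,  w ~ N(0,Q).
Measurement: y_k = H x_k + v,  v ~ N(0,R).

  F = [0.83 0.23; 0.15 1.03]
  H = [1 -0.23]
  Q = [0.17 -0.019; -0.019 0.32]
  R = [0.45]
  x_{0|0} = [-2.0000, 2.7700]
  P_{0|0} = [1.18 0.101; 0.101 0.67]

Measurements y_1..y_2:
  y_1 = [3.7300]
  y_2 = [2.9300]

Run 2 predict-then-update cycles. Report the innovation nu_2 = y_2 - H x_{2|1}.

innov = [0.8020]

step 1: x^-=[-1.0229, 2.5531]  P^-=[1.0569 0.3765; 0.3765 1.0886]  S=[1.3913]  K=[0.6974; 0.0906]  nu=[5.3401]  x^+=[2.7014, 3.0371]  P^+=[0.3802 0.2885; 0.2885 1.0771]
step 2: x^-=[2.9406, 3.5334]  P^-=[0.5991 0.5401; 0.5401 1.5604]  S=[0.8831]  K=[0.5377; 0.2052]  nu=[0.8020]  x^+=[3.3719, 3.6980]  P^+=[0.3438 0.4427; 0.4427 1.5233]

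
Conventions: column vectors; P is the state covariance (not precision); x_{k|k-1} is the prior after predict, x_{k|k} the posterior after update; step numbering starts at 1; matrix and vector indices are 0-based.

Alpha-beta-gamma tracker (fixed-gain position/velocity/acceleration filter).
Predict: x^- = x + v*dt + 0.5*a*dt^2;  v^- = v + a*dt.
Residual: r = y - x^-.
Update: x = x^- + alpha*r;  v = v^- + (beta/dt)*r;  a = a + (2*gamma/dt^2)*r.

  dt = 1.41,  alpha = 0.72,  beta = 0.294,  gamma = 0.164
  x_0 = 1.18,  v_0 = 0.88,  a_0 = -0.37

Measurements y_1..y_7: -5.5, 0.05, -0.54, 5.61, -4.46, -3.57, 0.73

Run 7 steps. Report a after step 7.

a_post = 0.0294

step 1: x_pred=2.0530  r=-7.5530  x^+=-3.3852  v^+=-1.2166  a^+=-1.6161
step 2: x_pred=-6.7070  r=6.7570  x^+=-1.8420  v^+=-2.0864  a^+=-0.5013
step 3: x_pred=-5.2821  r=4.7421  x^+=-1.8678  v^+=-1.8045  a^+=0.2810
step 4: x_pred=-4.1327  r=9.7427  x^+=2.8820  v^+=0.6233  a^+=1.8884
step 5: x_pred=5.6380  r=-10.0980  x^+=-1.6326  v^+=1.1804  a^+=0.2224
step 6: x_pred=0.2529  r=-3.8229  x^+=-2.4996  v^+=0.6969  a^+=-0.4083
step 7: x_pred=-1.9228  r=2.6528  x^+=-0.0128  v^+=0.6743  a^+=0.0294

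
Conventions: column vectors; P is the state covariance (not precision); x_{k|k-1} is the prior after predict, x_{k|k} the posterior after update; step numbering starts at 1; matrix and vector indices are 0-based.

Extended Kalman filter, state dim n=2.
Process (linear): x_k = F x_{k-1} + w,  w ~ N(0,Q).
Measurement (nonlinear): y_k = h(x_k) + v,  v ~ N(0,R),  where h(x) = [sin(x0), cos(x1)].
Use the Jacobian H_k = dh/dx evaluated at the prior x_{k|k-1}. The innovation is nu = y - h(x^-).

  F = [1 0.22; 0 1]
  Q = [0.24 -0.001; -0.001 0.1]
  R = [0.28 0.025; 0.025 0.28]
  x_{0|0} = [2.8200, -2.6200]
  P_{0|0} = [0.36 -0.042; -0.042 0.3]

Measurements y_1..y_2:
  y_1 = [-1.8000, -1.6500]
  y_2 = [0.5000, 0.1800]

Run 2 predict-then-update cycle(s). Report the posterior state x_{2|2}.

x_post = [2.9788, -2.6290]

step 1: x^-=[2.2436, -2.6200]  P^-=[0.5960 0.0230; 0.0230 0.4000]  H_jac=[-0.6232 0.0000; 0.0000 0.4983]  S=[0.5115 0.0179; 0.0179 0.3793]  K=[-0.7285 0.0645; -0.0464 0.5276]  nu=[-2.5821, -0.7830]  x^+=[4.0740, -2.9132]  P^+=[0.3247 -0.0003; -0.0003 0.2942]
step 2: x^-=[3.4331, -2.9132]  P^-=[0.5788 0.0634; 0.0634 0.3942]  H_jac=[-0.9578 0.0000; 0.0000 0.2264]  S=[0.8110 0.0112; 0.0112 0.3002]  K=[-0.6846 0.0735; -0.0791 0.3002]  nu=[0.7874, 1.1540]  x^+=[2.9788, -2.6290]  P^+=[0.1982 0.0153; 0.0153 0.3626]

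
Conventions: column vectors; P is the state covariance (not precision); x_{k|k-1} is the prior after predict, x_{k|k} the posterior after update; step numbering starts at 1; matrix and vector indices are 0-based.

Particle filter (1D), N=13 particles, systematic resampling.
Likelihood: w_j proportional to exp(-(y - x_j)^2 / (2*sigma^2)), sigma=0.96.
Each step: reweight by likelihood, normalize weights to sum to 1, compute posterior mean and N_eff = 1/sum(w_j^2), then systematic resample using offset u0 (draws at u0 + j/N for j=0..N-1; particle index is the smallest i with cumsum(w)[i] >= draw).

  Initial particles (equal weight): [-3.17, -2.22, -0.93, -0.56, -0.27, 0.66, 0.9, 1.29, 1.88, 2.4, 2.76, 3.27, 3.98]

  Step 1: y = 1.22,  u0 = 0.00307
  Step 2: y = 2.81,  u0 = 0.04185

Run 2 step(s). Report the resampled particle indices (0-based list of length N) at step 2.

resampled_idx = [4, 6, 7, 9, 9, 10, 10, 11, 11, 11, 12, 12, 12]

step 1: w=[0.0000, 0.0003, 0.0163, 0.0358, 0.0599, 0.1686, 0.1891, 0.1994, 0.1578, 0.0939, 0.0552, 0.0204, 0.0032]  mean=1.2405  Neff=6.8369  idx=[2, 4, 5, 5, 6, 6, 6, 7, 7, 8, 8, 9, 10]
step 2: w=[0.0001, 0.0013, 0.0189, 0.0189, 0.0320, 0.0320, 0.0320, 0.0661, 0.0661, 0.1449, 0.1449, 0.2114, 0.2313]  mean=1.9721  Neff=6.5475  idx=[4, 6, 7, 9, 9, 10, 10, 11, 11, 11, 12, 12, 12]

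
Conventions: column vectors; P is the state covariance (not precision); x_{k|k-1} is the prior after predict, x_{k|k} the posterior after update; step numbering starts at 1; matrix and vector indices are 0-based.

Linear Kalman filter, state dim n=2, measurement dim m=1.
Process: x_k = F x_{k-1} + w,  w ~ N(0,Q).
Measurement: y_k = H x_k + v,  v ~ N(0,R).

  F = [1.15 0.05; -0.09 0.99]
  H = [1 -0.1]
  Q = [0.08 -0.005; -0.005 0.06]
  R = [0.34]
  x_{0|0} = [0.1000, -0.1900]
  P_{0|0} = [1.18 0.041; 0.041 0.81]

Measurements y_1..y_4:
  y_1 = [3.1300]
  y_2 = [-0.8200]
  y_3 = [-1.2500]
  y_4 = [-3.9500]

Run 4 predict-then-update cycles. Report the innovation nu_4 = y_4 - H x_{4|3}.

innov = [-3.6832]

step 1: x^-=[0.1055, -0.1971]  P^-=[1.6473 -0.0405; -0.0405 0.8561]  S=[2.0040]  K=[0.8240; -0.0630]  nu=[3.0048]  x^+=[2.5816, -0.3863]  P^+=[0.2865 0.0634; 0.0634 0.8482]
step 2: x^-=[2.9495, -0.6147]  P^-=[0.4683 0.0792; 0.0792 0.8823]  S=[0.8013]  K=[0.5746; -0.0112]  nu=[-3.8310]  x^+=[0.7483, -0.5718]  P^+=[0.2038 0.0844; 0.0844 0.8822]
step 3: x^-=[0.8320, -0.6334]  P^-=[0.3614 0.1133; 0.1133 0.9113]  S=[0.6879]  K=[0.5090; 0.0322]  nu=[-2.1453]  x^+=[-0.2599, -0.7025]  P^+=[0.1832 0.1020; 0.1020 0.9106]
step 4: x^-=[-0.3340, -0.6721]  P^-=[0.3364 0.1368; 0.1368 0.9358]  S=[0.6583]  K=[0.4901; 0.0656]  nu=[-3.6832]  x^+=[-2.1392, -0.9139]  P^+=[0.1782 0.1156; 0.1156 0.9329]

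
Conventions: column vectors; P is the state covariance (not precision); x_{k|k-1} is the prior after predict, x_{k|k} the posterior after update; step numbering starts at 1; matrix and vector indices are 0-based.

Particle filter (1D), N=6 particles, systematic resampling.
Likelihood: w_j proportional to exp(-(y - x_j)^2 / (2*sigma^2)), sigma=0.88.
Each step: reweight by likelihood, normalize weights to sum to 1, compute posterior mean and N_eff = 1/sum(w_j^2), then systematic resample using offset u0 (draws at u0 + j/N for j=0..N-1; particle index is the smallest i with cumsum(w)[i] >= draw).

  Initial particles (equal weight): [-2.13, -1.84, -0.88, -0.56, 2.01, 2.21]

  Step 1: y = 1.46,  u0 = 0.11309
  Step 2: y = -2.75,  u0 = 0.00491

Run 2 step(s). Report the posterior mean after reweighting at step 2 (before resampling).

post_mean = 2.0544

step 1: w=[0.0002, 0.0005, 0.0180, 0.0443, 0.5077, 0.4293]  mean=1.9273  Neff=2.2504  idx=[4, 4, 4, 5, 5, 5]
step 2: w=[0.2594, 0.2594, 0.2594, 0.0739, 0.0739, 0.0739]  mean=2.0544  Neff=4.5817  idx=[0, 0, 1, 1, 2, 3]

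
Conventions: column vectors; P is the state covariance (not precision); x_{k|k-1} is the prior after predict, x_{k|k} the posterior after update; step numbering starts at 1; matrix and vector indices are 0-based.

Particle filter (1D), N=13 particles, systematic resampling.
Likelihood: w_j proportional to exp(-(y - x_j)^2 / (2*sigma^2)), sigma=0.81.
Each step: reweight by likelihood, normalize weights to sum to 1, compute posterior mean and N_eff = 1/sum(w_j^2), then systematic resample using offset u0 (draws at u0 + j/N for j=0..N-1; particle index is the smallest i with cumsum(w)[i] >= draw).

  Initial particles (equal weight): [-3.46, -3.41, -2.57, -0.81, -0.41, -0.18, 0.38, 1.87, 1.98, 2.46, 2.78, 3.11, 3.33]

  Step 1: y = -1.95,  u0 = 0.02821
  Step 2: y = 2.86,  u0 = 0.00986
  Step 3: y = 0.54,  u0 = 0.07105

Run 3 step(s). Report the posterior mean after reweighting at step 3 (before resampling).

step 1: w=[0.0998, 0.1118, 0.4233, 0.2108, 0.0931, 0.0521, 0.0091, 0.0000, 0.0000, 0.0000, 0.0000, 0.0000, 0.0000]  mean=-2.0294  Neff=3.8827  idx=[0, 1, 1, 2, 2, 2, 2, 2, 3, 3, 3, 4, 5]
step 2: w=[0.0000, 0.0000, 0.0000, 0.0000, 0.0000, 0.0000, 0.0000, 0.0000, 0.0275, 0.0275, 0.0275, 0.2281, 0.6894]  mean=-0.2844  Neff=1.8884  idx=[8, 11, 11, 11, 12, 12, 12, 12, 12, 12, 12, 12, 12]
step 3: w=[0.0319, 0.0643, 0.0643, 0.0643, 0.0861, 0.0861, 0.0861, 0.0861, 0.0861, 0.0861, 0.0861, 0.0861, 0.0861]  mean=-0.2444  Neff=12.4695  idx=[1, 2, 4, 4, 5, 6, 7, 8, 9, 10, 11, 12, 12]

post_mean = -0.2444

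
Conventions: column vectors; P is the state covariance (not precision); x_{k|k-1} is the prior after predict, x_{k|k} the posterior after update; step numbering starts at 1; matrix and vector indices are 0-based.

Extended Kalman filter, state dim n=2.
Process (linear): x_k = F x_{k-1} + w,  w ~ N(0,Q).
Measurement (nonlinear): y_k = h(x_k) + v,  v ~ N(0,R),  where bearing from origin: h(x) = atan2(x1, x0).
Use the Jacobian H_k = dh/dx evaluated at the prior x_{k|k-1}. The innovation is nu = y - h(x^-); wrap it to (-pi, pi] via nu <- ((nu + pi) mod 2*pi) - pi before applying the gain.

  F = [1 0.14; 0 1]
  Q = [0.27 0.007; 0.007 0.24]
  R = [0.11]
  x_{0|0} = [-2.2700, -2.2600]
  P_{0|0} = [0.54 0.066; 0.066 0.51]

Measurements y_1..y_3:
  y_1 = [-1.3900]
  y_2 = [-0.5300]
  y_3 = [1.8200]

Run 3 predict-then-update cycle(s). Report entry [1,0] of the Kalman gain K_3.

K[1,0] = 0.4148

step 1: x^-=[-2.5864, -2.2600]  P^-=[0.8385 0.1444; 0.1444 0.7500]  H_jac=[0.1916 -0.2192]  S=[0.1647]  K=[0.7831; -0.8304]  nu=[1.0334]  x^+=[-1.7771, -3.1182]  P^+=[0.7375 0.2515; 0.2515 0.6364]
step 2: x^-=[-2.2137, -3.1182]  P^-=[1.0904 0.3476; 0.3476 0.8764]  H_jac=[0.2132 -0.1514]  S=[0.1572]  K=[1.1442; -0.3724]  nu=[1.6581]  x^+=[-0.3165, -3.7357]  P^+=[0.8846 0.4146; 0.4146 0.8546]
step 3: x^-=[-0.8395, -3.7357]  P^-=[1.2874 0.5412; 0.5412 1.0946]  H_jac=[0.2548 -0.0573]  S=[0.1814]  K=[1.6377; 0.4148]  nu=[-2.6713]  x^+=[-5.2143, -4.8437]  P^+=[0.8009 0.4180; 0.4180 1.0634]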